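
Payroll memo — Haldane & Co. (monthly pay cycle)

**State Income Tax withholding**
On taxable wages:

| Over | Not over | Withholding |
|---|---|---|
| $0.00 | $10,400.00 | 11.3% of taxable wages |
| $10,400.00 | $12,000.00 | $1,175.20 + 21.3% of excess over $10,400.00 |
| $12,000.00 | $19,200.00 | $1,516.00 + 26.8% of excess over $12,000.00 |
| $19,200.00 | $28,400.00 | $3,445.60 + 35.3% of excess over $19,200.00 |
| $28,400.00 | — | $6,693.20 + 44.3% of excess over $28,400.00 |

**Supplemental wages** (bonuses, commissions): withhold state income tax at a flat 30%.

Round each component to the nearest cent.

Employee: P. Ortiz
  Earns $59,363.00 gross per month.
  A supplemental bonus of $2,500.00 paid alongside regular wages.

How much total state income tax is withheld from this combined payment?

$21,159.81

State Income Tax: taxable = $59,363.00
  $6,693.20 + 44.3% × ($59,363.00 − $28,400.00) = $6,693.20 + 44.3% × $30,963.00 = $20,409.81
Supplemental (30% flat on bonus): 30% × $2,500.00 = $750.00
Total state income tax: $20,409.81 + $750.00 = $21,159.81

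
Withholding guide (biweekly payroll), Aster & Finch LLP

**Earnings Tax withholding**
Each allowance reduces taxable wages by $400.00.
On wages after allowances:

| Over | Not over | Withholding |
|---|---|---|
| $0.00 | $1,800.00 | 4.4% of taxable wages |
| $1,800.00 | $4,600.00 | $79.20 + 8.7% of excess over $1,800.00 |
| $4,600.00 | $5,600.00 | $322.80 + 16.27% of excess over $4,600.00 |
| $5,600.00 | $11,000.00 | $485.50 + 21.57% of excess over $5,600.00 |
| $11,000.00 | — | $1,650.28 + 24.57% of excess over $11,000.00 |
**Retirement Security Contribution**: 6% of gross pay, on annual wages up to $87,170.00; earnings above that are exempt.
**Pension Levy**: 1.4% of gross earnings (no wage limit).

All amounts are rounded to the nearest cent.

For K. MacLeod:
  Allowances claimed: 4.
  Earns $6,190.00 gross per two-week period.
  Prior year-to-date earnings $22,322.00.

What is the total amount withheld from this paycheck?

Earnings Tax: taxable = $6,190.00 − 4×$400.00 = $4,590.00
  $79.20 + 8.7% × ($4,590.00 − $1,800.00) = $79.20 + 8.7% × $2,790.00 = $321.93
Retirement Security Contribution: 6% × $6,190.00 = $371.40
Pension Levy: 1.4% × $6,190.00 = $86.66
Total: $321.93 + $371.40 + $86.66 = $779.99

$779.99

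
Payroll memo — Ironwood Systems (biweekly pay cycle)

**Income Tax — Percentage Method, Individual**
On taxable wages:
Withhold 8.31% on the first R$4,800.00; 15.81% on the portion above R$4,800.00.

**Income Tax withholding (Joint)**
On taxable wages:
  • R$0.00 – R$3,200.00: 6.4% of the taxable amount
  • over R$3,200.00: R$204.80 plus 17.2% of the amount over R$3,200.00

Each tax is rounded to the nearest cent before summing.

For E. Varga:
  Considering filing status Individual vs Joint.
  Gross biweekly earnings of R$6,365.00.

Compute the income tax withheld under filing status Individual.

Income Tax (Individual): taxable = R$6,365.00
  R$398.88 + 15.81% × (R$6,365.00 − R$4,800.00) = R$398.88 + 15.81% × R$1,565.00 = R$646.31

R$646.31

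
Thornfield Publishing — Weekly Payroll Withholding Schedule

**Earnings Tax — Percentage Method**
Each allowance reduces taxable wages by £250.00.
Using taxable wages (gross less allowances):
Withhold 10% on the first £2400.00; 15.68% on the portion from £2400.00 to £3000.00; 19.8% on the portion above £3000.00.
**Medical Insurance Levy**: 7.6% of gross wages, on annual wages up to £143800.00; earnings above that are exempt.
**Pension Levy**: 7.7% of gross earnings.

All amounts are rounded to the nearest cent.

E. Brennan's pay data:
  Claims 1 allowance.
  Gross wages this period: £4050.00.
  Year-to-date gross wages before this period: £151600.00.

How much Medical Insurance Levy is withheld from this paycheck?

£0.00

Medical Insurance Levy: YTD £151600.00 ≥ cap £143800.00 → £0.00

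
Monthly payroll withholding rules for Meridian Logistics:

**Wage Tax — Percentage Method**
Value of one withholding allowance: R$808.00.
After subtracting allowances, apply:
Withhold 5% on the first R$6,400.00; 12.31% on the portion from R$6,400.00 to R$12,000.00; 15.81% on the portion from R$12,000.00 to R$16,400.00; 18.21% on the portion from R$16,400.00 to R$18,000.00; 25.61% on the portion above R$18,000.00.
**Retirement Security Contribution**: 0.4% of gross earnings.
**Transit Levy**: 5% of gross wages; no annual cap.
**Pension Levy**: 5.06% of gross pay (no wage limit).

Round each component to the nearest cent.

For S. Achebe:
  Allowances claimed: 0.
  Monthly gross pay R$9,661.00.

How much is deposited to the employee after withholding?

Wage Tax: taxable = R$9,661.00
  R$320.00 + 12.31% × (R$9,661.00 − R$6,400.00) = R$320.00 + 12.31% × R$3,261.00 = R$721.43
Retirement Security Contribution: 0.4% × R$9,661.00 = R$38.64
Transit Levy: 5% × R$9,661.00 = R$483.05
Pension Levy: 5.06% × R$9,661.00 = R$488.85
Total withheld: R$721.43 + R$38.64 + R$483.05 + R$488.85 = R$1,731.97
Net pay: R$9,661.00 − R$1,731.97 = R$7,929.03

R$7,929.03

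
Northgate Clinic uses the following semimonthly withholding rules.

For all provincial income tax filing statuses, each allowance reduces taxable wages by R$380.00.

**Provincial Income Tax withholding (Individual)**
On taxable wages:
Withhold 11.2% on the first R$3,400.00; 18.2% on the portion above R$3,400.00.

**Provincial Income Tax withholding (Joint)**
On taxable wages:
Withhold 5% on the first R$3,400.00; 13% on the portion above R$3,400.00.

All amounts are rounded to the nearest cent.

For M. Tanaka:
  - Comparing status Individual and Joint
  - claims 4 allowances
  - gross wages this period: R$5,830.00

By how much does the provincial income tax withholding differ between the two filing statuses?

R$258.12

Provincial Income Tax (Individual): taxable = R$5,830.00 − 4×R$380.00 = R$4,310.00
  R$380.80 + 18.2% × (R$4,310.00 − R$3,400.00) = R$380.80 + 18.2% × R$910.00 = R$546.42
Provincial Income Tax (Joint): taxable = R$5,830.00 − 4×R$380.00 = R$4,310.00
  R$170.00 + 13% × (R$4,310.00 − R$3,400.00) = R$170.00 + 13% × R$910.00 = R$288.30
Difference: |R$546.42 − R$288.30| = R$258.12 (higher under Individual)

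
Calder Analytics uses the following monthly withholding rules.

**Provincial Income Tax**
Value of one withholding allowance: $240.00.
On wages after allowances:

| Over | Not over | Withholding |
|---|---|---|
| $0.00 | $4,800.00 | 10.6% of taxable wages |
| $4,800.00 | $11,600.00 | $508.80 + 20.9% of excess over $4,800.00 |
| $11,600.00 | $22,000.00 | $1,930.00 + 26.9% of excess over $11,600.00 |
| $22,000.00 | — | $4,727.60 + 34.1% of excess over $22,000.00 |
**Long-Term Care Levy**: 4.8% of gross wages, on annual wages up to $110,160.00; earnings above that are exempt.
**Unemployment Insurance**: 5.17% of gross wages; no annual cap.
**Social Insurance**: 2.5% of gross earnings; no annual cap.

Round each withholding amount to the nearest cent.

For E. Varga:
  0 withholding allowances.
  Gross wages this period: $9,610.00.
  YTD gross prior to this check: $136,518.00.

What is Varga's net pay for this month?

$7,358.82

Provincial Income Tax: taxable = $9,610.00
  $508.80 + 20.9% × ($9,610.00 − $4,800.00) = $508.80 + 20.9% × $4,810.00 = $1,514.09
Long-Term Care Levy: YTD $136,518.00 ≥ cap $110,160.00 → $0.00
Unemployment Insurance: 5.17% × $9,610.00 = $496.84
Social Insurance: 2.5% × $9,610.00 = $240.25
Total withheld: $1,514.09 + $0.00 + $496.84 + $240.25 = $2,251.18
Net pay: $9,610.00 − $2,251.18 = $7,358.82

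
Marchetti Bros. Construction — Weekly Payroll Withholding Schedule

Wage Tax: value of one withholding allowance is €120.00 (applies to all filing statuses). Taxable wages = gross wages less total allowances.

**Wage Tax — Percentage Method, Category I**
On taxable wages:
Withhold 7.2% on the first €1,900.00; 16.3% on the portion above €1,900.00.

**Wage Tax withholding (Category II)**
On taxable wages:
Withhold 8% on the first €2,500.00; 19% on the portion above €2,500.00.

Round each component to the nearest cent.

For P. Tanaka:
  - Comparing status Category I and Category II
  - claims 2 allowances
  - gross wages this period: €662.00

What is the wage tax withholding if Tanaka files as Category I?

€30.38

Wage Tax (Category I): taxable = €662.00 − 2×€120.00 = €422.00
  7.2% × €422.00 = €30.38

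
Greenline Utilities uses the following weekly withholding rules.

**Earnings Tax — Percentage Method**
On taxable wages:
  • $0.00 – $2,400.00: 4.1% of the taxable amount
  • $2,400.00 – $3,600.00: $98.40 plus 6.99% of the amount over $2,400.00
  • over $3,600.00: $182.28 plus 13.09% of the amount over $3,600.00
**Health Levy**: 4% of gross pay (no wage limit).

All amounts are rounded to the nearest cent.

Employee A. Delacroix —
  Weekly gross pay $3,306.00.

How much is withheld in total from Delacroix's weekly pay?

Earnings Tax: taxable = $3,306.00
  $98.40 + 6.99% × ($3,306.00 − $2,400.00) = $98.40 + 6.99% × $906.00 = $161.73
Health Levy: 4% × $3,306.00 = $132.24
Total: $161.73 + $132.24 = $293.97

$293.97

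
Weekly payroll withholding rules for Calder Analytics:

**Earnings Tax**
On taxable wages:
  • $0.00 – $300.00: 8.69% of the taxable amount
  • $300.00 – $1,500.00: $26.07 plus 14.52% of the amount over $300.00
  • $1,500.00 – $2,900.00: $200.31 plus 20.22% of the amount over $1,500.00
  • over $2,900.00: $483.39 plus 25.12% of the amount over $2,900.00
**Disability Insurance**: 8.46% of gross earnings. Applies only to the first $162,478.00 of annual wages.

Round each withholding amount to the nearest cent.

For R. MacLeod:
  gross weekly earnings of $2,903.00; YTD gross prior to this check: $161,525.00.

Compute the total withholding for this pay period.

Earnings Tax: taxable = $2,903.00
  $483.39 + 25.12% × ($2,903.00 − $2,900.00) = $483.39 + 25.12% × $3.00 = $484.14
Disability Insurance: cap $162,478.00 − YTD $161,525.00 = $953.00 subject; 8.46% × $953.00 = $80.62
Total: $484.14 + $80.62 = $564.76

$564.76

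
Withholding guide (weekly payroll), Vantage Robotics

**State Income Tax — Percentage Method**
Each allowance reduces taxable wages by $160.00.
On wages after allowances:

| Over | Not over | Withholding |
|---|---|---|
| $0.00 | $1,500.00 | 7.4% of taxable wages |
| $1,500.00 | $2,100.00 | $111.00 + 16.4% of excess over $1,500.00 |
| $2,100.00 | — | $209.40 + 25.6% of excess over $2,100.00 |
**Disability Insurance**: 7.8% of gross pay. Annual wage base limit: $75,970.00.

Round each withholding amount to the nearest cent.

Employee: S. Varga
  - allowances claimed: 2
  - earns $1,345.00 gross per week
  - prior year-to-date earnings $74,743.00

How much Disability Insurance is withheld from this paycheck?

Disability Insurance: cap $75,970.00 − YTD $74,743.00 = $1,227.00 subject; 7.8% × $1,227.00 = $95.71

$95.71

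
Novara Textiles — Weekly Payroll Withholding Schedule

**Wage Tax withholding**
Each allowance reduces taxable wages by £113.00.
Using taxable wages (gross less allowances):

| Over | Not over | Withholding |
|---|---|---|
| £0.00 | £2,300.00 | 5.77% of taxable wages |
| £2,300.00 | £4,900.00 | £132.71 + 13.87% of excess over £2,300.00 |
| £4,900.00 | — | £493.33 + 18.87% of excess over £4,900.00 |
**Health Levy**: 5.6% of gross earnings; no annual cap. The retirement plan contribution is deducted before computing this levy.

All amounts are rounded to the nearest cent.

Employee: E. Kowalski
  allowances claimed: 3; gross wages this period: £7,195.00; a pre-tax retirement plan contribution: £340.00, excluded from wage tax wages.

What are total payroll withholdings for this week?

Wage Tax: taxable = £7,195.00 − £340.00 − 3×£113.00 = £6,516.00
  £493.33 + 18.87% × (£6,516.00 − £4,900.00) = £493.33 + 18.87% × £1,616.00 = £798.27
Health Levy: 5.6% × £6,855.00 = £383.88
Total: £798.27 + £383.88 = £1,182.15

£1,182.15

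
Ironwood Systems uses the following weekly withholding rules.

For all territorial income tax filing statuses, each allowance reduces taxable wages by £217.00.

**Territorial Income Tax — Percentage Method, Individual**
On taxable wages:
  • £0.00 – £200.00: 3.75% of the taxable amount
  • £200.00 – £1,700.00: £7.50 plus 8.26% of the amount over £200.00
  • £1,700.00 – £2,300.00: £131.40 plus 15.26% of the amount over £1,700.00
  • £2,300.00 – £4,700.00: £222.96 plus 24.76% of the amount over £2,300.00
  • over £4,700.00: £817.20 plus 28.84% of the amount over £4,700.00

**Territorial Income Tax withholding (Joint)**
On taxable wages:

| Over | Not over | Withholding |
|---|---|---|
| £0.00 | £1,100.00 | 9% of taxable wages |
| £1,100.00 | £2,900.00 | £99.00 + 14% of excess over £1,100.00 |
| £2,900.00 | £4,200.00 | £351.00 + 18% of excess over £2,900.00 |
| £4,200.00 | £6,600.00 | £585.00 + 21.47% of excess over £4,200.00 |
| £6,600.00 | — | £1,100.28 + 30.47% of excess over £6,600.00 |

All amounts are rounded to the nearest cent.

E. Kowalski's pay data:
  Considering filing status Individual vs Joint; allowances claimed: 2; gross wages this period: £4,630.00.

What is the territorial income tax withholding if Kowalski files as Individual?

£692.41

Territorial Income Tax (Individual): taxable = £4,630.00 − 2×£217.00 = £4,196.00
  £222.96 + 24.76% × (£4,196.00 − £2,300.00) = £222.96 + 24.76% × £1,896.00 = £692.41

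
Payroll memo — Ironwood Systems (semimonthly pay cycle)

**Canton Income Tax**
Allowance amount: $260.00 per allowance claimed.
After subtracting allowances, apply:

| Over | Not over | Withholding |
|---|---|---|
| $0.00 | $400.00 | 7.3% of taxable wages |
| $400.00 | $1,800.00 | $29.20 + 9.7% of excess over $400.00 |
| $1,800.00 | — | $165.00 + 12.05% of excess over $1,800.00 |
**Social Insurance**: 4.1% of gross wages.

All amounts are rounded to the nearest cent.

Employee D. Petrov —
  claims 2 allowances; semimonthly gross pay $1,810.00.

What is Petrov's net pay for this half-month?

$1,620.26

Canton Income Tax: taxable = $1,810.00 − 2×$260.00 = $1,290.00
  $29.20 + 9.7% × ($1,290.00 − $400.00) = $29.20 + 9.7% × $890.00 = $115.53
Social Insurance: 4.1% × $1,810.00 = $74.21
Total withheld: $115.53 + $74.21 = $189.74
Net pay: $1,810.00 − $189.74 = $1,620.26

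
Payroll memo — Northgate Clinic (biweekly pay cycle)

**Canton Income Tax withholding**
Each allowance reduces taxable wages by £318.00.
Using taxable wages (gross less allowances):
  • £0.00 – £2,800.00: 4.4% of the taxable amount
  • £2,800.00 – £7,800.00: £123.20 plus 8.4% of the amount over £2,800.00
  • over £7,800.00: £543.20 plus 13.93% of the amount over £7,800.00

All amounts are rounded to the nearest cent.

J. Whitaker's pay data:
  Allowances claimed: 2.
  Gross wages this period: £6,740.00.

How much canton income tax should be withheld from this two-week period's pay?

£400.74

Canton Income Tax: taxable = £6,740.00 − 2×£318.00 = £6,104.00
  £123.20 + 8.4% × (£6,104.00 − £2,800.00) = £123.20 + 8.4% × £3,304.00 = £400.74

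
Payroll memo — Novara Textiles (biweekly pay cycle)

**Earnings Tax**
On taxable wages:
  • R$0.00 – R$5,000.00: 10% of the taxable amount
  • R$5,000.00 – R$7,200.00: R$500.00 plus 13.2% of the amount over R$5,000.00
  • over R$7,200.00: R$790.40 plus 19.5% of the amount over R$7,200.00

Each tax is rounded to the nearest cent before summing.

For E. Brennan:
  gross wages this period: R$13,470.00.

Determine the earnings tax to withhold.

R$2,013.05

Earnings Tax: taxable = R$13,470.00
  R$790.40 + 19.5% × (R$13,470.00 − R$7,200.00) = R$790.40 + 19.5% × R$6,270.00 = R$2,013.05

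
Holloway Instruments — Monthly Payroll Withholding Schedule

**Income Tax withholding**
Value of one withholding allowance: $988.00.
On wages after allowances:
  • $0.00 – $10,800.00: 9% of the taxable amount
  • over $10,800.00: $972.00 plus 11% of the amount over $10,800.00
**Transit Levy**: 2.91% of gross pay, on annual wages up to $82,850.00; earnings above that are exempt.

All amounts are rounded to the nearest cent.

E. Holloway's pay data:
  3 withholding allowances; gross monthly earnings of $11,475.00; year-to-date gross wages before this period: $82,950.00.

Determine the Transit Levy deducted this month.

$0.00

Transit Levy: YTD $82,950.00 ≥ cap $82,850.00 → $0.00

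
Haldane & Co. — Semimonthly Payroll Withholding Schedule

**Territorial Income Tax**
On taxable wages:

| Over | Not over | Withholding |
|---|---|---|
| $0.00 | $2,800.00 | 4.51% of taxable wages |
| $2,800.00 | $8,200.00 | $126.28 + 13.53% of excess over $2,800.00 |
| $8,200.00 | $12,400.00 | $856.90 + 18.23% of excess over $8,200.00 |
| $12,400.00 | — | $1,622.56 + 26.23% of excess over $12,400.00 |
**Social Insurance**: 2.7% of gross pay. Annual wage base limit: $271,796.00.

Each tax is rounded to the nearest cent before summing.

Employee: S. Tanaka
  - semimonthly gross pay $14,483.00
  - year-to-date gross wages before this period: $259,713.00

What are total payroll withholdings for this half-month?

$2,495.17

Territorial Income Tax: taxable = $14,483.00
  $1,622.56 + 26.23% × ($14,483.00 − $12,400.00) = $1,622.56 + 26.23% × $2,083.00 = $2,168.93
Social Insurance: cap $271,796.00 − YTD $259,713.00 = $12,083.00 subject; 2.7% × $12,083.00 = $326.24
Total: $2,168.93 + $326.24 = $2,495.17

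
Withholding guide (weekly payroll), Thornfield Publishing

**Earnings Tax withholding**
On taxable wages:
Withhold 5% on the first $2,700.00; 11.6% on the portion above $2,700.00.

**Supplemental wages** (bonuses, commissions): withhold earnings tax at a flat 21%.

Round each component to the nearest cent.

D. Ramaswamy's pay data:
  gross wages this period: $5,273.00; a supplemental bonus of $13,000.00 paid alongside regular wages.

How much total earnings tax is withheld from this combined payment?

Earnings Tax: taxable = $5,273.00
  $135.00 + 11.6% × ($5,273.00 − $2,700.00) = $135.00 + 11.6% × $2,573.00 = $433.47
Supplemental (21% flat on bonus): 21% × $13,000.00 = $2,730.00
Total earnings tax: $433.47 + $2,730.00 = $3,163.47

$3,163.47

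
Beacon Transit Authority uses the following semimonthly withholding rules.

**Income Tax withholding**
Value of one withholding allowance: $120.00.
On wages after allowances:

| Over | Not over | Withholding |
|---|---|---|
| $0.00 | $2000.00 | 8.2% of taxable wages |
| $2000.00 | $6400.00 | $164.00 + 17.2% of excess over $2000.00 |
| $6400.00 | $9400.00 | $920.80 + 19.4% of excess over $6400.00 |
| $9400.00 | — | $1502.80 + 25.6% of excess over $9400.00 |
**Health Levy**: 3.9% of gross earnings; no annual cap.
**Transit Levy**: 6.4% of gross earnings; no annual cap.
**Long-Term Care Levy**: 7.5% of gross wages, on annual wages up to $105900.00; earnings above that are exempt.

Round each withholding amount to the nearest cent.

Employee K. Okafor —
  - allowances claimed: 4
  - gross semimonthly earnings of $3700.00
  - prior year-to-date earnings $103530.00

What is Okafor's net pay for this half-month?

Income Tax: taxable = $3700.00 − 4×$120.00 = $3220.00
  $164.00 + 17.2% × ($3220.00 − $2000.00) = $164.00 + 17.2% × $1220.00 = $373.84
Health Levy: 3.9% × $3700.00 = $144.30
Transit Levy: 6.4% × $3700.00 = $236.80
Long-Term Care Levy: cap $105900.00 − YTD $103530.00 = $2370.00 subject; 7.5% × $2370.00 = $177.75
Total withheld: $373.84 + $144.30 + $236.80 + $177.75 = $932.69
Net pay: $3700.00 − $932.69 = $2767.31

$2767.31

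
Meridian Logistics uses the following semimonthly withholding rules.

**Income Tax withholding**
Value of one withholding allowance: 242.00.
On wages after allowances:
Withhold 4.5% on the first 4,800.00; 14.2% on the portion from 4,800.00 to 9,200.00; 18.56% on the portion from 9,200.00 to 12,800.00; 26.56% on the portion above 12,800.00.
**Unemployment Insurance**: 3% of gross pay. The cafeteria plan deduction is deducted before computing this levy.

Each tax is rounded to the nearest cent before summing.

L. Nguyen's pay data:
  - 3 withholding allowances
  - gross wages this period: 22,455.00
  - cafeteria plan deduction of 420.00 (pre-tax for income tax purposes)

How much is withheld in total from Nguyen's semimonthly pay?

4,430.00

Income Tax: taxable = 22,455.00 − 420.00 − 3×242.00 = 21,309.00
  1,508.96 + 26.56% × (21,309.00 − 12,800.00) = 1,508.96 + 26.56% × 8,509.00 = 3,768.95
Unemployment Insurance: 3% × 22,035.00 = 661.05
Total: 3,768.95 + 661.05 = 4,430.00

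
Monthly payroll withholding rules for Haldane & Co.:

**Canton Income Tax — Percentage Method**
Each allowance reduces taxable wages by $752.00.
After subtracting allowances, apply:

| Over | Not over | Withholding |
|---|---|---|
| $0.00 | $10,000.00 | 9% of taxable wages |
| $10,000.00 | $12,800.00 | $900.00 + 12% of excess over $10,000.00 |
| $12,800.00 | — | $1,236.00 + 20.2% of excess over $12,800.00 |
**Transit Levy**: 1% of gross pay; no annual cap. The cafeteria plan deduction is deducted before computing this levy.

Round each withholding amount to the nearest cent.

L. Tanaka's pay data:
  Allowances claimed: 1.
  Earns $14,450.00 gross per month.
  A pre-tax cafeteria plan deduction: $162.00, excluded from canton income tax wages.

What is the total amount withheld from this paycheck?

Canton Income Tax: taxable = $14,450.00 − $162.00 − 1×$752.00 = $13,536.00
  $1,236.00 + 20.2% × ($13,536.00 − $12,800.00) = $1,236.00 + 20.2% × $736.00 = $1,384.67
Transit Levy: 1% × $14,288.00 = $142.88
Total: $1,384.67 + $142.88 = $1,527.55

$1,527.55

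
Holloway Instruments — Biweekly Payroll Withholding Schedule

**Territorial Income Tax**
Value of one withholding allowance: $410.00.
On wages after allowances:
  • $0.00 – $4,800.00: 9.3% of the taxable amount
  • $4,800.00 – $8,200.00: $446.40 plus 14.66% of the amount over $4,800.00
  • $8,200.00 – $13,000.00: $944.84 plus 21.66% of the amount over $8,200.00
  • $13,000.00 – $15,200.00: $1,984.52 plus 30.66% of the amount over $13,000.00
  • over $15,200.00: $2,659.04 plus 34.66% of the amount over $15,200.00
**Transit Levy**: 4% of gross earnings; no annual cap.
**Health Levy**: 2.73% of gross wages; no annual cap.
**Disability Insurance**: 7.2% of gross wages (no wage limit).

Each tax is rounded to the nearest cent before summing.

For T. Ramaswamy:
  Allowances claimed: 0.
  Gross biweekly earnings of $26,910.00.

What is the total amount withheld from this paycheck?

Territorial Income Tax: taxable = $26,910.00
  $2,659.04 + 34.66% × ($26,910.00 − $15,200.00) = $2,659.04 + 34.66% × $11,710.00 = $6,717.73
Transit Levy: 4% × $26,910.00 = $1,076.40
Health Levy: 2.73% × $26,910.00 = $734.64
Disability Insurance: 7.2% × $26,910.00 = $1,937.52
Total: $6,717.73 + $1,076.40 + $734.64 + $1,937.52 = $10,466.29

$10,466.29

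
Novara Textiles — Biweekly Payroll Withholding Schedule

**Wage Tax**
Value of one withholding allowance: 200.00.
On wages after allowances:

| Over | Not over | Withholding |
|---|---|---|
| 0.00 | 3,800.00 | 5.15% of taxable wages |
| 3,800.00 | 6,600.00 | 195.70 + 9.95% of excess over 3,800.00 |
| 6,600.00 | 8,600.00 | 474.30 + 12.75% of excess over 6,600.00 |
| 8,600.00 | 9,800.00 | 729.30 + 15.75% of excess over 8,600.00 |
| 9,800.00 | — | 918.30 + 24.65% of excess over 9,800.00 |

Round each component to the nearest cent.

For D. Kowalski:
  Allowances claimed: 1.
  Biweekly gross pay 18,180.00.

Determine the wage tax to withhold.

Wage Tax: taxable = 18,180.00 − 1×200.00 = 17,980.00
  918.30 + 24.65% × (17,980.00 − 9,800.00) = 918.30 + 24.65% × 8,180.00 = 2,934.67

2,934.67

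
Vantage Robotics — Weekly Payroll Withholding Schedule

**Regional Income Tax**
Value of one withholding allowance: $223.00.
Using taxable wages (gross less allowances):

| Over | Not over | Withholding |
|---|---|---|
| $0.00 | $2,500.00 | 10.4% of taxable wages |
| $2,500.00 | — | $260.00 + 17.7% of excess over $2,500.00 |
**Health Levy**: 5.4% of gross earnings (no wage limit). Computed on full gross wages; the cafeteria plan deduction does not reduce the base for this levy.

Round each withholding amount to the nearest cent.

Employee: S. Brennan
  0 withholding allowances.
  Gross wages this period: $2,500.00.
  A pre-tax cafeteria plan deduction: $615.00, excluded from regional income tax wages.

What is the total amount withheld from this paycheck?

Regional Income Tax: taxable = $2,500.00 − $615.00 = $1,885.00
  10.4% × $1,885.00 = $196.04
Health Levy: 5.4% × $2,500.00 = $135.00
Total: $196.04 + $135.00 = $331.04

$331.04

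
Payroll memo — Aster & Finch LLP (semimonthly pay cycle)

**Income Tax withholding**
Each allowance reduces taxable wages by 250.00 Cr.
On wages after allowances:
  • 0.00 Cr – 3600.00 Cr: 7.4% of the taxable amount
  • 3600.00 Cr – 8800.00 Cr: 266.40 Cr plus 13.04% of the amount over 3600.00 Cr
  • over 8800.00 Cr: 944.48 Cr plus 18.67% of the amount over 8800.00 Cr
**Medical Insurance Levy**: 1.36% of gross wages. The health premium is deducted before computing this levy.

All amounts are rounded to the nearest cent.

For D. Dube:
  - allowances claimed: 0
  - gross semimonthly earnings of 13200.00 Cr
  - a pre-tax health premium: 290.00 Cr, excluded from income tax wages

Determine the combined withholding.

1887.40 Cr

Income Tax: taxable = 13200.00 Cr − 290.00 Cr = 12910.00 Cr
  944.48 Cr + 18.67% × (12910.00 Cr − 8800.00 Cr) = 944.48 Cr + 18.67% × 4110.00 Cr = 1711.82 Cr
Medical Insurance Levy: 1.36% × 12910.00 Cr = 175.58 Cr
Total: 1711.82 Cr + 175.58 Cr = 1887.40 Cr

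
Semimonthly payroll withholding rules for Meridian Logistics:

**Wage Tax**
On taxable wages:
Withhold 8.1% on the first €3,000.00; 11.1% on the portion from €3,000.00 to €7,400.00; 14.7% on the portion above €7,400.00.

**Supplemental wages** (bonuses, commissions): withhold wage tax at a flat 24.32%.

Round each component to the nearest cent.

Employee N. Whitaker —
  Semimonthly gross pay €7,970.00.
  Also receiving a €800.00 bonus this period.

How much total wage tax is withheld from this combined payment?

Wage Tax: taxable = €7,970.00
  €731.40 + 14.7% × (€7,970.00 − €7,400.00) = €731.40 + 14.7% × €570.00 = €815.19
Supplemental (24.32% flat on bonus): 24.32% × €800.00 = €194.56
Total wage tax: €815.19 + €194.56 = €1,009.75

€1,009.75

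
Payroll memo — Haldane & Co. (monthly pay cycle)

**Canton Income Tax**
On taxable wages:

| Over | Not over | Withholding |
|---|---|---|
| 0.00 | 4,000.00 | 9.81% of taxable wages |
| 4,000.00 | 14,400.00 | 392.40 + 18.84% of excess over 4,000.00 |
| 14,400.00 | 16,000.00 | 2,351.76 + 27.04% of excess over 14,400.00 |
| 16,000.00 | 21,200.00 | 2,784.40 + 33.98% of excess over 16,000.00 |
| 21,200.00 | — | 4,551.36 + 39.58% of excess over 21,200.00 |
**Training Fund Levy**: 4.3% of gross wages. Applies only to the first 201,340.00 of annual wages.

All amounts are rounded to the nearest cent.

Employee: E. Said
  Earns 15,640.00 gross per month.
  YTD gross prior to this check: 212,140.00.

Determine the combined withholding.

2,687.06

Canton Income Tax: taxable = 15,640.00
  2,351.76 + 27.04% × (15,640.00 − 14,400.00) = 2,351.76 + 27.04% × 1,240.00 = 2,687.06
Training Fund Levy: YTD 212,140.00 ≥ cap 201,340.00 → 0.00
Total: 2,687.06 + 0.00 = 2,687.06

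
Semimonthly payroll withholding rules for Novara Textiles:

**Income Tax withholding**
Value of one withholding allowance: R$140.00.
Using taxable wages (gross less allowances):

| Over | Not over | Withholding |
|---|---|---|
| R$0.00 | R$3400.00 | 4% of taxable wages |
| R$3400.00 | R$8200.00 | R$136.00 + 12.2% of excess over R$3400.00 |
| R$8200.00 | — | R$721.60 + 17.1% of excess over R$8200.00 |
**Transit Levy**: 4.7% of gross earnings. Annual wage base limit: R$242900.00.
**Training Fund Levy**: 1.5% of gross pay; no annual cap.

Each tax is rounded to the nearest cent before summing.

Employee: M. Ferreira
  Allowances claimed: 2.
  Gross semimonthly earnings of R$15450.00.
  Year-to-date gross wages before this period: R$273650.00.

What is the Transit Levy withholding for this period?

R$0.00

Transit Levy: YTD R$273650.00 ≥ cap R$242900.00 → R$0.00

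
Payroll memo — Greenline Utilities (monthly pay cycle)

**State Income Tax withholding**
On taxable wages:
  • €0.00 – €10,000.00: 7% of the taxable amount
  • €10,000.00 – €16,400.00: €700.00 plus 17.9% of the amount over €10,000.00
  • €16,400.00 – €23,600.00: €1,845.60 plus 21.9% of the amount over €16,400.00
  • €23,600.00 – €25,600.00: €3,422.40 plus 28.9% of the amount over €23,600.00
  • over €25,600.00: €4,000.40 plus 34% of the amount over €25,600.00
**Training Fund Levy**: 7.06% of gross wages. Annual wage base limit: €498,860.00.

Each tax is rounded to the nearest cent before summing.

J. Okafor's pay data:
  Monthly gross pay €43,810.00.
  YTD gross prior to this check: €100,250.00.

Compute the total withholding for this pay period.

State Income Tax: taxable = €43,810.00
  €4,000.40 + 34% × (€43,810.00 − €25,600.00) = €4,000.40 + 34% × €18,210.00 = €10,191.80
Training Fund Levy: 7.06% × €43,810.00 = €3,092.99
Total: €10,191.80 + €3,092.99 = €13,284.79

€13,284.79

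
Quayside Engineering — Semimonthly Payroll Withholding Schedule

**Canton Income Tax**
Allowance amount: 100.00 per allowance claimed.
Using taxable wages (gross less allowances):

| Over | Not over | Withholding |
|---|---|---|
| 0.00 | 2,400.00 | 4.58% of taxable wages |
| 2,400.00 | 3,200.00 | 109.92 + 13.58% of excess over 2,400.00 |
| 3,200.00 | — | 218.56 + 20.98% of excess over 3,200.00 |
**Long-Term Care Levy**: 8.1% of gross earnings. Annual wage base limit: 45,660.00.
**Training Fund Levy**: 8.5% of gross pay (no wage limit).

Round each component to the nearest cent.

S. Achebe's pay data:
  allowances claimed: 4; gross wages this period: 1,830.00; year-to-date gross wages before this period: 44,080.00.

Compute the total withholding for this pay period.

Canton Income Tax: taxable = 1,830.00 − 4×100.00 = 1,430.00
  4.58% × 1,430.00 = 65.49
Long-Term Care Levy: cap 45,660.00 − YTD 44,080.00 = 1,580.00 subject; 8.1% × 1,580.00 = 127.98
Training Fund Levy: 8.5% × 1,830.00 = 155.55
Total: 65.49 + 127.98 + 155.55 = 349.02

349.02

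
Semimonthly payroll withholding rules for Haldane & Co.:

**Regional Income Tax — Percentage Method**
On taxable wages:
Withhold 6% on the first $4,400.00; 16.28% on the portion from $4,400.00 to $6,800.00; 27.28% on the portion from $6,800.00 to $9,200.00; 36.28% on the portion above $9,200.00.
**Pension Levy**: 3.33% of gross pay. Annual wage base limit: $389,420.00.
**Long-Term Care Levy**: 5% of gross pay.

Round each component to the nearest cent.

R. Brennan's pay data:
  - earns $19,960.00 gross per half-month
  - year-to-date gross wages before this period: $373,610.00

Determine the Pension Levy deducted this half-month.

Pension Levy: cap $389,420.00 − YTD $373,610.00 = $15,810.00 subject; 3.33% × $15,810.00 = $526.47

$526.47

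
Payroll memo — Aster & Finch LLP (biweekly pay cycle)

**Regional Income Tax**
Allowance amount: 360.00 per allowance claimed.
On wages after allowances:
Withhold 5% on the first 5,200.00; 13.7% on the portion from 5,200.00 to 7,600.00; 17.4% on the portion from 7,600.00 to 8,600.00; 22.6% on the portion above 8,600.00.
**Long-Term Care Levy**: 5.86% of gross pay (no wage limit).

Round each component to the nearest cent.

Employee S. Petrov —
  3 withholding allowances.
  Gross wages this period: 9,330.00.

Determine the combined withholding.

Regional Income Tax: taxable = 9,330.00 − 3×360.00 = 8,250.00
  588.80 + 17.4% × (8,250.00 − 7,600.00) = 588.80 + 17.4% × 650.00 = 701.90
Long-Term Care Levy: 5.86% × 9,330.00 = 546.74
Total: 701.90 + 546.74 = 1,248.64

1,248.64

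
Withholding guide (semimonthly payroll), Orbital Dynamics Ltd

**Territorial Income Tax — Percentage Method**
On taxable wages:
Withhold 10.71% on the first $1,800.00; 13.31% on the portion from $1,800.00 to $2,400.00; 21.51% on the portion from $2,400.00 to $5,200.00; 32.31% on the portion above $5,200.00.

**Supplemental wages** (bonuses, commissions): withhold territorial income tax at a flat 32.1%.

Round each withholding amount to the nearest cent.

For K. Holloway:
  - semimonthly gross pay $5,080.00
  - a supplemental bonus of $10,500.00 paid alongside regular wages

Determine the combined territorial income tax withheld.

$4,219.61

Territorial Income Tax: taxable = $5,080.00
  $272.64 + 21.51% × ($5,080.00 − $2,400.00) = $272.64 + 21.51% × $2,680.00 = $849.11
Supplemental (32.1% flat on bonus): 32.1% × $10,500.00 = $3,370.50
Total territorial income tax: $849.11 + $3,370.50 = $4,219.61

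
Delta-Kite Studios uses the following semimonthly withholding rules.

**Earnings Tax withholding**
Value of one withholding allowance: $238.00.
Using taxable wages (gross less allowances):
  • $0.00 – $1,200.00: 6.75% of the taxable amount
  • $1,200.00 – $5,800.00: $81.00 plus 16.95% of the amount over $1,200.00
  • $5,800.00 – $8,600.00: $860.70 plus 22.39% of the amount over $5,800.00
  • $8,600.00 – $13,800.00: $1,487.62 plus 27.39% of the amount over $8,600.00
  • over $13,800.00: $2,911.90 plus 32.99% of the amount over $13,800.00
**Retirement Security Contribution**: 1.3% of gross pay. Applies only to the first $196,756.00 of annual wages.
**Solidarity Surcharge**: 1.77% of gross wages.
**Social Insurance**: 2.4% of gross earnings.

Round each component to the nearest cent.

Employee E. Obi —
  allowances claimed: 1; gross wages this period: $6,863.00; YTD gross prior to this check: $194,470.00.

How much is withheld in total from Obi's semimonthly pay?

$1,361.33

Earnings Tax: taxable = $6,863.00 − 1×$238.00 = $6,625.00
  $860.70 + 22.39% × ($6,625.00 − $5,800.00) = $860.70 + 22.39% × $825.00 = $1,045.42
Retirement Security Contribution: cap $196,756.00 − YTD $194,470.00 = $2,286.00 subject; 1.3% × $2,286.00 = $29.72
Solidarity Surcharge: 1.77% × $6,863.00 = $121.48
Social Insurance: 2.4% × $6,863.00 = $164.71
Total: $1,045.42 + $29.72 + $121.48 + $164.71 = $1,361.33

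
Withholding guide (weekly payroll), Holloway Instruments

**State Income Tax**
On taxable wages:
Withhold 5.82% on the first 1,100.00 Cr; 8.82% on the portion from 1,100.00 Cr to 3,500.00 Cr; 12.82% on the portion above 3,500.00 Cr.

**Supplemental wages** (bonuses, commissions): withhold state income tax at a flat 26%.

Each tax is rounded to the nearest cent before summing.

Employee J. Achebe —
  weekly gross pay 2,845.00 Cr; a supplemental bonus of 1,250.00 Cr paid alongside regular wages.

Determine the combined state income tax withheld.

State Income Tax: taxable = 2,845.00 Cr
  64.02 Cr + 8.82% × (2,845.00 Cr − 1,100.00 Cr) = 64.02 Cr + 8.82% × 1,745.00 Cr = 217.93 Cr
Supplemental (26% flat on bonus): 26% × 1,250.00 Cr = 325.00 Cr
Total state income tax: 217.93 Cr + 325.00 Cr = 542.93 Cr

542.93 Cr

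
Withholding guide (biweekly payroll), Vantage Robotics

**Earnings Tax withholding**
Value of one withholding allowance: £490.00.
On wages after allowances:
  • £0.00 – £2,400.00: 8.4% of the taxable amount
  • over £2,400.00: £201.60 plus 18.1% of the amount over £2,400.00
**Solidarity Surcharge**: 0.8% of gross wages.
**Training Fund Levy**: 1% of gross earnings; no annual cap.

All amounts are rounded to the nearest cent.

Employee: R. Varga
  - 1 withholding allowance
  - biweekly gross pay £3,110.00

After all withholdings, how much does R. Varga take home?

£2,812.60

Earnings Tax: taxable = £3,110.00 − 1×£490.00 = £2,620.00
  £201.60 + 18.1% × (£2,620.00 − £2,400.00) = £201.60 + 18.1% × £220.00 = £241.42
Solidarity Surcharge: 0.8% × £3,110.00 = £24.88
Training Fund Levy: 1% × £3,110.00 = £31.10
Total withheld: £241.42 + £24.88 + £31.10 = £297.40
Net pay: £3,110.00 − £297.40 = £2,812.60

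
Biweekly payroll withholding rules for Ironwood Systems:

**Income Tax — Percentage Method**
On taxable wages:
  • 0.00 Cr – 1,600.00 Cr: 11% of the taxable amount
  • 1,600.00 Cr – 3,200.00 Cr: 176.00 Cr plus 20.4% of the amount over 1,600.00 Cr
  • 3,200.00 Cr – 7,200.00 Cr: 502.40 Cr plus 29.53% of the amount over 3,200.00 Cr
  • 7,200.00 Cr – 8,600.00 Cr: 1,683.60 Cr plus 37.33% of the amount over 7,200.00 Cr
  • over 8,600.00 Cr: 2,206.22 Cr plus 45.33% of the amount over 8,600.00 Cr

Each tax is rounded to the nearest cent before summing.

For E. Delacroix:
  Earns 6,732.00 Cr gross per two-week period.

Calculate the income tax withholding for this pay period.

1,545.40 Cr

Income Tax: taxable = 6,732.00 Cr
  502.40 Cr + 29.53% × (6,732.00 Cr − 3,200.00 Cr) = 502.40 Cr + 29.53% × 3,532.00 Cr = 1,545.40 Cr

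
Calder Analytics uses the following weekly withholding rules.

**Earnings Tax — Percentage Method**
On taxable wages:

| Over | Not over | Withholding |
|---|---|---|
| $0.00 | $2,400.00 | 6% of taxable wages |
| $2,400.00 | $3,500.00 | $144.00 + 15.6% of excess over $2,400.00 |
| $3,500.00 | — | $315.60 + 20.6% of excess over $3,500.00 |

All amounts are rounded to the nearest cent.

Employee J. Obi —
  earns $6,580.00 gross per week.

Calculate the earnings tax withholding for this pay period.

Earnings Tax: taxable = $6,580.00
  $315.60 + 20.6% × ($6,580.00 − $3,500.00) = $315.60 + 20.6% × $3,080.00 = $950.08

$950.08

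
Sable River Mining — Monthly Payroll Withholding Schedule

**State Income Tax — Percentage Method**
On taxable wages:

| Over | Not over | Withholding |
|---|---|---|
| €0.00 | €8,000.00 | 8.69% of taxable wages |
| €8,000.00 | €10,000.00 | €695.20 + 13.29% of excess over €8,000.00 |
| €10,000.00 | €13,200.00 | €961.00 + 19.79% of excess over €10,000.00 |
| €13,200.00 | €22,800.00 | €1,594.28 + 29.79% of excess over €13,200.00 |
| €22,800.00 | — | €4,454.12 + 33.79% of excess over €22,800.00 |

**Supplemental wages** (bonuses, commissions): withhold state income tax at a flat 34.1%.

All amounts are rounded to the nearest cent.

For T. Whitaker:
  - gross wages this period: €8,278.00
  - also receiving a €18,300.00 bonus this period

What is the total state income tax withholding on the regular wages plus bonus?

€6,972.45

State Income Tax: taxable = €8,278.00
  €695.20 + 13.29% × (€8,278.00 − €8,000.00) = €695.20 + 13.29% × €278.00 = €732.15
Supplemental (34.1% flat on bonus): 34.1% × €18,300.00 = €6,240.30
Total state income tax: €732.15 + €6,240.30 = €6,972.45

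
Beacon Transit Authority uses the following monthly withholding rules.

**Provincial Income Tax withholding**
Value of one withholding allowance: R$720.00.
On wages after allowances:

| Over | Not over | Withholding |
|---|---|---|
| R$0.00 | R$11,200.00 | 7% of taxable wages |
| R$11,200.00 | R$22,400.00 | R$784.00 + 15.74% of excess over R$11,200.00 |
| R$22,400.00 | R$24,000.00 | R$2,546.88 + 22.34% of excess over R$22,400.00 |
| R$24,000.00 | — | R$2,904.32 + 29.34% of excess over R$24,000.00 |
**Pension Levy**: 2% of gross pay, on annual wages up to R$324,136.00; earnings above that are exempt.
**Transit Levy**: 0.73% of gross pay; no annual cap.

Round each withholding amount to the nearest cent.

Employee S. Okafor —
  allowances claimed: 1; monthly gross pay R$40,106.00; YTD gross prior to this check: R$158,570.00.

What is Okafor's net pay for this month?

R$31,592.54

Provincial Income Tax: taxable = R$40,106.00 − 1×R$720.00 = R$39,386.00
  R$2,904.32 + 29.34% × (R$39,386.00 − R$24,000.00) = R$2,904.32 + 29.34% × R$15,386.00 = R$7,418.57
Pension Levy: 2% × R$40,106.00 = R$802.12
Transit Levy: 0.73% × R$40,106.00 = R$292.77
Total withheld: R$7,418.57 + R$802.12 + R$292.77 = R$8,513.46
Net pay: R$40,106.00 − R$8,513.46 = R$31,592.54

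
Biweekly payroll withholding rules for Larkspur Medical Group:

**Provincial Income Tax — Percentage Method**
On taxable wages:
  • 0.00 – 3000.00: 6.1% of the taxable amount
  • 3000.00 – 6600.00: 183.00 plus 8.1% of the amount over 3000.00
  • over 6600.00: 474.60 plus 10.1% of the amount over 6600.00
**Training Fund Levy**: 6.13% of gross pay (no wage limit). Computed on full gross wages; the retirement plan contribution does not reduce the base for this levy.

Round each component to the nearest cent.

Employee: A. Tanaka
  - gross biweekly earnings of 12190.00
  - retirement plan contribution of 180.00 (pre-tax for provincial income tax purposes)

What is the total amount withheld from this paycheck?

1768.26

Provincial Income Tax: taxable = 12190.00 − 180.00 = 12010.00
  474.60 + 10.1% × (12010.00 − 6600.00) = 474.60 + 10.1% × 5410.00 = 1021.01
Training Fund Levy: 6.13% × 12190.00 = 747.25
Total: 1021.01 + 747.25 = 1768.26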